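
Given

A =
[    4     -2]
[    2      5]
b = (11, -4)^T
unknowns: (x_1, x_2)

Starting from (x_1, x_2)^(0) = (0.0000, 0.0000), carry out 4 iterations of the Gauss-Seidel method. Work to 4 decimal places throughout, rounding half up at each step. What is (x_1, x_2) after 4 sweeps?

Iteration 1:
  x_1 = (11 - (-2)·0.0000) / (4) = 2.7500
  x_2 = (-4 - (2)·2.7500) / (5) = -1.9000
Iteration 2:
  x_1 = (11 - (-2)·-1.9000) / (4) = 1.8000
  x_2 = (-4 - (2)·1.8000) / (5) = -1.5200
Iteration 3:
  x_1 = (11 - (-2)·-1.5200) / (4) = 1.9900
  x_2 = (-4 - (2)·1.9900) / (5) = -1.5960
Iteration 4:
  x_1 = (11 - (-2)·-1.5960) / (4) = 1.9520
  x_2 = (-4 - (2)·1.9520) / (5) = -1.5808

(1.9520, -1.5808)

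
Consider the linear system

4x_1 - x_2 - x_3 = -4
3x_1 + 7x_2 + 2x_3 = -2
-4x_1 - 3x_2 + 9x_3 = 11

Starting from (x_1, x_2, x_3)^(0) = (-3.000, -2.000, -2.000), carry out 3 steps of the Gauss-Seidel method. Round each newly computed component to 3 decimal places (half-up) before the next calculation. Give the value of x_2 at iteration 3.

Iteration 1:
  x_1 = (-4 - (-1)·-2.000 - (-1)·-2.000) / (4) = -2.000
  x_2 = (-2 - (3)·-2.000 - (2)·-2.000) / (7) = 1.143
  x_3 = (11 - (-4)·-2.000 - (-3)·1.143) / (9) = 0.714
Iteration 2:
  x_1 = (-4 - (-1)·1.143 - (-1)·0.714) / (4) = -0.536
  x_2 = (-2 - (3)·-0.536 - (2)·0.714) / (7) = -0.260
  x_3 = (11 - (-4)·-0.536 - (-3)·-0.260) / (9) = 0.897
Iteration 3:
  x_1 = (-4 - (-1)·-0.260 - (-1)·0.897) / (4) = -0.841
  x_2 = (-2 - (3)·-0.841 - (2)·0.897) / (7) = -0.182
  x_3 = (11 - (-4)·-0.841 - (-3)·-0.182) / (9) = 0.788

-0.182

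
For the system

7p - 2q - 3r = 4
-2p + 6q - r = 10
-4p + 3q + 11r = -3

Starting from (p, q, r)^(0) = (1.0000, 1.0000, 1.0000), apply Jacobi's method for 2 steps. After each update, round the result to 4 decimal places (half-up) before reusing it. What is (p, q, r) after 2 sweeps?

Iteration 1:
  p = (4 - (-2)·1.0000 - (-3)·1.0000) / (7) = 1.2857
  q = (10 - (-2)·1.0000 - (-1)·1.0000) / (6) = 2.1667
  r = (-3 - (-4)·1.0000 - (3)·1.0000) / (11) = -0.1818
Iteration 2:
  p = (4 - (-2)·2.1667 - (-3)·-0.1818) / (7) = 1.1126
  q = (10 - (-2)·1.2857 - (-1)·-0.1818) / (6) = 2.0649
  r = (-3 - (-4)·1.2857 - (3)·2.1667) / (11) = -0.3961

(1.1126, 2.0649, -0.3961)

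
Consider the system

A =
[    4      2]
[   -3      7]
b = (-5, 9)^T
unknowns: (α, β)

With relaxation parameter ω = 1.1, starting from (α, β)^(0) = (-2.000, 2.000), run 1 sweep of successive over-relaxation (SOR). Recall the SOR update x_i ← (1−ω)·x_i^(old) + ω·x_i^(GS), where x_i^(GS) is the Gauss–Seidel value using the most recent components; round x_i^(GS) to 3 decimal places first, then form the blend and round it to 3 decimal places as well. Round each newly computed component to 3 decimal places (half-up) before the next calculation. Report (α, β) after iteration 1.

(-2.275, 0.142)

Iteration 1:
  α: GS value = (-5 - (2)·2.000) / (4) = -2.250;  α ← (1−ω)·-2.000 + ω·-2.250 = -2.275
  β: GS value = (9 - (-3)·-2.275) / (7) = 0.311;  β ← (1−ω)·2.000 + ω·0.311 = 0.142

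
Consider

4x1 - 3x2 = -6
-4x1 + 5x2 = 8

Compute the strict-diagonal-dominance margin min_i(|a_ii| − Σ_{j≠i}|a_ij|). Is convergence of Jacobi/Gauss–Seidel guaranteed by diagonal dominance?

row 1: |4| − (3) = 1
row 2: |5| − (4) = 1
minimum over rows = 1 → strictly diagonally dominant (convergence guaranteed)

1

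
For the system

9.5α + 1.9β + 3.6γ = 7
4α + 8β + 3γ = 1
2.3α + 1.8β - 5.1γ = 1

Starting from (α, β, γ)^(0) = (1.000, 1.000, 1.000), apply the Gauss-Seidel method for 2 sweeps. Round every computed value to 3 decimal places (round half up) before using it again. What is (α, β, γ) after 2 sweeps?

(0.894, -0.232, 0.125)

Iteration 1:
  α = (7 - (1.9)·1.000 - (3.6)·1.000) / (9.5) = 0.158
  β = (1 - (4)·0.158 - (3)·1.000) / (8) = -0.329
  γ = (1 - (2.3)·0.158 - (1.8)·-0.329) / (-5.1) = -0.241
Iteration 2:
  α = (7 - (1.9)·-0.329 - (3.6)·-0.241) / (9.5) = 0.894
  β = (1 - (4)·0.894 - (3)·-0.241) / (8) = -0.232
  γ = (1 - (2.3)·0.894 - (1.8)·-0.232) / (-5.1) = 0.125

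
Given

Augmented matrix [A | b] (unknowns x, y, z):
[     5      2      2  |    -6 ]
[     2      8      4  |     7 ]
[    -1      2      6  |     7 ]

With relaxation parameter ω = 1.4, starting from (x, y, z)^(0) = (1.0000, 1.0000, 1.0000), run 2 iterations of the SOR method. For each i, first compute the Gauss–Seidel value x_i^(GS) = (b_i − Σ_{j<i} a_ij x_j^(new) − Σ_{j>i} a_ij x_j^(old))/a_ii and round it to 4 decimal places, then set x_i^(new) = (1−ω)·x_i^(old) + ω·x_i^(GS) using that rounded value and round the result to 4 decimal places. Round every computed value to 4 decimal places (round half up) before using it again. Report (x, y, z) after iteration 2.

(-1.0443, 1.1586, 0.8867)

Iteration 1:
  x: GS value = (-6 - (2)·1.0000 - (2)·1.0000) / (5) = -2.0000;  x ← (1−ω)·1.0000 + ω·-2.0000 = -3.2000
  y: GS value = (7 - (2)·-3.2000 - (4)·1.0000) / (8) = 1.1750;  y ← (1−ω)·1.0000 + ω·1.1750 = 1.2450
  z: GS value = (7 - (-1)·-3.2000 - (2)·1.2450) / (6) = 0.2183;  z ← (1−ω)·1.0000 + ω·0.2183 = -0.0944
Iteration 2:
  x: GS value = (-6 - (2)·1.2450 - (2)·-0.0944) / (5) = -1.6602;  x ← (1−ω)·-3.2000 + ω·-1.6602 = -1.0443
  y: GS value = (7 - (2)·-1.0443 - (4)·-0.0944) / (8) = 1.1833;  y ← (1−ω)·1.2450 + ω·1.1833 = 1.1586
  z: GS value = (7 - (-1)·-1.0443 - (2)·1.1586) / (6) = 0.6064;  z ← (1−ω)·-0.0944 + ω·0.6064 = 0.8867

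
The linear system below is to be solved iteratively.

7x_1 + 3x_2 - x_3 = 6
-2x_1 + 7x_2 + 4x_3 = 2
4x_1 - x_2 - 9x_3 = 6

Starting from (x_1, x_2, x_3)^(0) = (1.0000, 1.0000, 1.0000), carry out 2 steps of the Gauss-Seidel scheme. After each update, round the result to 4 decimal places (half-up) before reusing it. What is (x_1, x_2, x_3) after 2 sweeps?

(0.8526, 0.7574, -0.3719)

Iteration 1:
  x_1 = (6 - (3)·1.0000 - (-1)·1.0000) / (7) = 0.5714
  x_2 = (2 - (-2)·0.5714 - (4)·1.0000) / (7) = -0.1225
  x_3 = (6 - (4)·0.5714 - (-1)·-0.1225) / (-9) = -0.3991
Iteration 2:
  x_1 = (6 - (3)·-0.1225 - (-1)·-0.3991) / (7) = 0.8526
  x_2 = (2 - (-2)·0.8526 - (4)·-0.3991) / (7) = 0.7574
  x_3 = (6 - (4)·0.8526 - (-1)·0.7574) / (-9) = -0.3719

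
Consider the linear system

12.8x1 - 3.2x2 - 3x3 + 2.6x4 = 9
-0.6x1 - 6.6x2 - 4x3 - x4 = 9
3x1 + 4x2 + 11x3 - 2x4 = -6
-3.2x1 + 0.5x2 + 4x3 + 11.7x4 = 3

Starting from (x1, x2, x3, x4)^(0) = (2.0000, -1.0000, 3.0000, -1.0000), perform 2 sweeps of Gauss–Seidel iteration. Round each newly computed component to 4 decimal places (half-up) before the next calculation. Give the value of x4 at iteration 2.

Iteration 1:
  x1 = (9 - (-3.2)·-1.0000 - (-3)·3.0000 - (2.6)·-1.0000) / (12.8) = 1.3594
  x2 = (9 - (-0.6)·1.3594 - (-4)·3.0000 - (-1)·-1.0000) / (-6.6) = -3.1539
  x3 = (-6 - (3)·1.3594 - (4)·-3.1539 - (-2)·-1.0000) / (11) = 0.0489
  x4 = (3 - (-3.2)·1.3594 - (0.5)·-3.1539 - (4)·0.0489) / (11.7) = 0.7463
Iteration 2:
  x1 = (9 - (-3.2)·-3.1539 - (-3)·0.0489 - (2.6)·0.7463) / (12.8) = -0.2255
  x2 = (9 - (-0.6)·-0.2255 - (-4)·0.0489 - (-1)·0.7463) / (-6.6) = -1.4858
  x3 = (-6 - (3)·-0.2255 - (4)·-1.4858 - (-2)·0.7463) / (11) = 0.1920
  x4 = (3 - (-3.2)·-0.2255 - (0.5)·-1.4858 - (4)·0.1920) / (11.7) = 0.1926

0.1926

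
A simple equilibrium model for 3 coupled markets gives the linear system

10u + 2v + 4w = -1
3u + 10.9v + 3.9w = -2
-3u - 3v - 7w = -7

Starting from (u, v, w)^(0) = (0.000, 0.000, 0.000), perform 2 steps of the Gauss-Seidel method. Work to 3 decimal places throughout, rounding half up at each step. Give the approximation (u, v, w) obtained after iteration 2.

Iteration 1:
  u = (-1 - (2)·0.000 - (4)·0.000) / (10) = -0.100
  v = (-2 - (3)·-0.100 - (3.9)·0.000) / (10.9) = -0.156
  w = (-7 - (-3)·-0.100 - (-3)·-0.156) / (-7) = 1.110
Iteration 2:
  u = (-1 - (2)·-0.156 - (4)·1.110) / (10) = -0.513
  v = (-2 - (3)·-0.513 - (3.9)·1.110) / (10.9) = -0.439
  w = (-7 - (-3)·-0.513 - (-3)·-0.439) / (-7) = 1.408

(-0.513, -0.439, 1.408)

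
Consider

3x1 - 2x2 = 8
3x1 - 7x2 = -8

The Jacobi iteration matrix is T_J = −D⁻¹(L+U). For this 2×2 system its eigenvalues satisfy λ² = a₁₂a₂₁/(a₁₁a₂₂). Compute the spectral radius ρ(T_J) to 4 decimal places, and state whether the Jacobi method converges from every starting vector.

a₁₂a₂₁/(a₁₁a₂₂) = (-2)·(3) / ((3)·(-7)) = 0.285714
ρ = √|0.285714| = √0.285714 = 0.5345
ρ < 1, so Jacobi converges

0.5345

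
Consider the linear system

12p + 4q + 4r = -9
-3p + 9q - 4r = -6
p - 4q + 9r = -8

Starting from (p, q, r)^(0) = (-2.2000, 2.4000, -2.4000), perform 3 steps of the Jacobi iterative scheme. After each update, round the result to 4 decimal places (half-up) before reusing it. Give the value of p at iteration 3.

Iteration 1:
  p = (-9 - (4)·2.4000 - (4)·-2.4000) / (12) = -0.7500
  q = (-6 - (-3)·-2.2000 - (-4)·-2.4000) / (9) = -2.4667
  r = (-8 - (1)·-2.2000 - (-4)·2.4000) / (9) = 0.4222
Iteration 2:
  p = (-9 - (4)·-2.4667 - (4)·0.4222) / (12) = -0.0685
  q = (-6 - (-3)·-0.7500 - (-4)·0.4222) / (9) = -0.7290
  r = (-8 - (1)·-0.7500 - (-4)·-2.4667) / (9) = -1.9019
Iteration 3:
  p = (-9 - (4)·-0.7290 - (4)·-1.9019) / (12) = 0.1270
  q = (-6 - (-3)·-0.0685 - (-4)·-1.9019) / (9) = -1.5348
  r = (-8 - (1)·-0.0685 - (-4)·-0.7290) / (9) = -1.2053

0.1270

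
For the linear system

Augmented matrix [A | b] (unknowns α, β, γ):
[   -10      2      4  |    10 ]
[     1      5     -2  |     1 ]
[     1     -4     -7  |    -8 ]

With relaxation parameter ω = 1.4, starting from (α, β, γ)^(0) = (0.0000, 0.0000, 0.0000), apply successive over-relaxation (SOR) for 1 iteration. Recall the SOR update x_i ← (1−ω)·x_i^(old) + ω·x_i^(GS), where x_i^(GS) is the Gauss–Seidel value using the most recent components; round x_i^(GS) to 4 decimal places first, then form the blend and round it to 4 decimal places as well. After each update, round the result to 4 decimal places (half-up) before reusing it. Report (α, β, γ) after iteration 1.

(-1.4000, 0.6720, 0.7825)

Iteration 1:
  α: GS value = (10 - (2)·0.0000 - (4)·0.0000) / (-10) = -1.0000;  α ← (1−ω)·0.0000 + ω·-1.0000 = -1.4000
  β: GS value = (1 - (1)·-1.4000 - (-2)·0.0000) / (5) = 0.4800;  β ← (1−ω)·0.0000 + ω·0.4800 = 0.6720
  γ: GS value = (-8 - (1)·-1.4000 - (-4)·0.6720) / (-7) = 0.5589;  γ ← (1−ω)·0.0000 + ω·0.5589 = 0.7825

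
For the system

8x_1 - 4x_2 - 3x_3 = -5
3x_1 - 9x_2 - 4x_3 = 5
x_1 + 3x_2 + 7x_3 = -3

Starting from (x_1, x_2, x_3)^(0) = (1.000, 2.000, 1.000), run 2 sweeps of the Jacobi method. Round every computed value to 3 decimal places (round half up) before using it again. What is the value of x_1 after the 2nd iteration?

-1.494

Iteration 1:
  x_1 = (-5 - (-4)·2.000 - (-3)·1.000) / (8) = 0.750
  x_2 = (5 - (3)·1.000 - (-4)·1.000) / (-9) = -0.667
  x_3 = (-3 - (1)·1.000 - (3)·2.000) / (7) = -1.429
Iteration 2:
  x_1 = (-5 - (-4)·-0.667 - (-3)·-1.429) / (8) = -1.494
  x_2 = (5 - (3)·0.750 - (-4)·-1.429) / (-9) = 0.330
  x_3 = (-3 - (1)·0.750 - (3)·-0.667) / (7) = -0.250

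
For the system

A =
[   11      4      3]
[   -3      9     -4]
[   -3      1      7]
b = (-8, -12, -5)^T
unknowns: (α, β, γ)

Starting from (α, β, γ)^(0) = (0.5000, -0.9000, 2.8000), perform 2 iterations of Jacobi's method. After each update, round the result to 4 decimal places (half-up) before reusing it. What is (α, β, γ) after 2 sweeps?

(-0.6543, -1.8863, -1.2241)

Iteration 1:
  α = (-8 - (4)·-0.9000 - (3)·2.8000) / (11) = -1.1636
  β = (-12 - (-3)·0.5000 - (-4)·2.8000) / (9) = 0.0778
  γ = (-5 - (-3)·0.5000 - (1)·-0.9000) / (7) = -0.3714
Iteration 2:
  α = (-8 - (4)·0.0778 - (3)·-0.3714) / (11) = -0.6543
  β = (-12 - (-3)·-1.1636 - (-4)·-0.3714) / (9) = -1.8863
  γ = (-5 - (-3)·-1.1636 - (1)·0.0778) / (7) = -1.2241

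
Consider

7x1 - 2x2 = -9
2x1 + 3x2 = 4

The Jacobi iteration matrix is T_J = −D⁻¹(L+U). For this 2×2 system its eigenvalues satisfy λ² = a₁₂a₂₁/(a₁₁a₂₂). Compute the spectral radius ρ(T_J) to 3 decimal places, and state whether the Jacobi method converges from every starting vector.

0.436

a₁₂a₂₁/(a₁₁a₂₂) = (-2)·(2) / ((7)·(3)) = -0.190476
ρ = √|-0.190476| = √0.190476 = 0.436
ρ < 1, so Jacobi converges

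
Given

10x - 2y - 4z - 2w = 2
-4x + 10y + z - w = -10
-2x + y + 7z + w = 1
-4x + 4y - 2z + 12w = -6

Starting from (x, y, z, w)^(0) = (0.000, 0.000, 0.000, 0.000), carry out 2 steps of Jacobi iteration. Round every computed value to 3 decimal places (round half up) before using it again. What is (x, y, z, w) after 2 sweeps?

Iteration 1:
  x = (2 - (-2)·0.000 - (-4)·0.000 - (-2)·0.000) / (10) = 0.200
  y = (-10 - (-4)·0.000 - (1)·0.000 - (-1)·0.000) / (10) = -1.000
  z = (1 - (-2)·0.000 - (1)·0.000 - (1)·0.000) / (7) = 0.143
  w = (-6 - (-4)·0.000 - (4)·0.000 - (-2)·0.000) / (12) = -0.500
Iteration 2:
  x = (2 - (-2)·-1.000 - (-4)·0.143 - (-2)·-0.500) / (10) = -0.043
  y = (-10 - (-4)·0.200 - (1)·0.143 - (-1)·-0.500) / (10) = -0.984
  z = (1 - (-2)·0.200 - (1)·-1.000 - (1)·-0.500) / (7) = 0.414
  w = (-6 - (-4)·0.200 - (4)·-1.000 - (-2)·0.143) / (12) = -0.076

(-0.043, -0.984, 0.414, -0.076)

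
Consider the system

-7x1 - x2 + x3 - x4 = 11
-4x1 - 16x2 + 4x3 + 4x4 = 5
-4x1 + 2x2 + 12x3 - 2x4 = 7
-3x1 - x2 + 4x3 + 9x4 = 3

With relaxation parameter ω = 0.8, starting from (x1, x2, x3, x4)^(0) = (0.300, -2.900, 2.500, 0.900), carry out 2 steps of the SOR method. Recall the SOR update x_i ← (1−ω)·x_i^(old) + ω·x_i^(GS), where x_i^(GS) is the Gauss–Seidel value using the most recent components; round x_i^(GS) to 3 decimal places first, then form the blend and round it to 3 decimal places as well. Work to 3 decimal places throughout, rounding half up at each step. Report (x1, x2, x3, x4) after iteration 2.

Iteration 1:
  x1: GS value = (11 - (-1)·-2.900 - (1)·2.500 - (-1)·0.900) / (-7) = -0.929;  x1 ← (1−ω)·0.300 + ω·-0.929 = -0.683
  x2: GS value = (5 - (-4)·-0.683 - (4)·2.500 - (4)·0.900) / (-16) = 0.708;  x2 ← (1−ω)·-2.900 + ω·0.708 = -0.014
  x3: GS value = (7 - (-4)·-0.683 - (2)·-0.014 - (-2)·0.900) / (12) = 0.508;  x3 ← (1−ω)·2.500 + ω·0.508 = 0.906
  x4: GS value = (3 - (-3)·-0.683 - (-1)·-0.014 - (4)·0.906) / (9) = -0.299;  x4 ← (1−ω)·0.900 + ω·-0.299 = -0.059
Iteration 2:
  x1: GS value = (11 - (-1)·-0.014 - (1)·0.906 - (-1)·-0.059) / (-7) = -1.432;  x1 ← (1−ω)·-0.683 + ω·-1.432 = -1.282
  x2: GS value = (5 - (-4)·-1.282 - (4)·0.906 - (4)·-0.059) / (-16) = 0.220;  x2 ← (1−ω)·-0.014 + ω·0.220 = 0.173
  x3: GS value = (7 - (-4)·-1.282 - (2)·0.173 - (-2)·-0.059) / (12) = 0.117;  x3 ← (1−ω)·0.906 + ω·0.117 = 0.275
  x4: GS value = (3 - (-3)·-1.282 - (-1)·0.173 - (4)·0.275) / (9) = -0.197;  x4 ← (1−ω)·-0.059 + ω·-0.197 = -0.169

(-1.282, 0.173, 0.275, -0.169)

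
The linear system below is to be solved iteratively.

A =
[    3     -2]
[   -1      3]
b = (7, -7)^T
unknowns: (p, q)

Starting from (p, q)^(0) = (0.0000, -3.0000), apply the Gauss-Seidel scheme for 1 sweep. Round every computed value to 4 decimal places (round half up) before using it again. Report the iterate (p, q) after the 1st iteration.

(0.3333, -2.2222)

Iteration 1:
  p = (7 - (-2)·-3.0000) / (3) = 0.3333
  q = (-7 - (-1)·0.3333) / (3) = -2.2222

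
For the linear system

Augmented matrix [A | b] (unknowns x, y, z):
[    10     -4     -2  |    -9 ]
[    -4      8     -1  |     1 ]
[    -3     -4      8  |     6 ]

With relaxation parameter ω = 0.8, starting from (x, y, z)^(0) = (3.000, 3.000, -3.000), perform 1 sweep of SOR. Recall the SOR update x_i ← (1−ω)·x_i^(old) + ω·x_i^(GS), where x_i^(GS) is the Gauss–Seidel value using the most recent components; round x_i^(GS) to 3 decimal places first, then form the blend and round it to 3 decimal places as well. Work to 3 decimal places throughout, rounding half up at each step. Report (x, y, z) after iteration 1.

Iteration 1:
  x: GS value = (-9 - (-4)·3.000 - (-2)·-3.000) / (10) = -0.300;  x ← (1−ω)·3.000 + ω·-0.300 = 0.360
  y: GS value = (1 - (-4)·0.360 - (-1)·-3.000) / (8) = -0.070;  y ← (1−ω)·3.000 + ω·-0.070 = 0.544
  z: GS value = (6 - (-3)·0.360 - (-4)·0.544) / (8) = 1.157;  z ← (1−ω)·-3.000 + ω·1.157 = 0.326

(0.360, 0.544, 0.326)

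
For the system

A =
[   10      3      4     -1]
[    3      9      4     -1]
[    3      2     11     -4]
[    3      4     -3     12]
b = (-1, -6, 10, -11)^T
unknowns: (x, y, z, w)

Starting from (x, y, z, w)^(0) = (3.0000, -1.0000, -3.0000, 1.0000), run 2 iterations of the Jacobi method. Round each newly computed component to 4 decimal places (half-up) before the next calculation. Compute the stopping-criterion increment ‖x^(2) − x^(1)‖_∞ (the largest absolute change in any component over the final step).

1.9962

Iteration 1:
  x = (-1 - (3)·-1.0000 - (4)·-3.0000 - (-1)·1.0000) / (10) = 1.5000
  y = (-6 - (3)·3.0000 - (4)·-3.0000 - (-1)·1.0000) / (9) = -0.2222
  z = (10 - (3)·3.0000 - (2)·-1.0000 - (-4)·1.0000) / (11) = 0.6364
  w = (-11 - (3)·3.0000 - (4)·-1.0000 - (-3)·-3.0000) / (12) = -2.0833
Iteration 2:
  x = (-1 - (3)·-0.2222 - (4)·0.6364 - (-1)·-2.0833) / (10) = -0.4962
  y = (-6 - (3)·1.5000 - (4)·0.6364 - (-1)·-2.0833) / (9) = -1.6810
  z = (10 - (3)·1.5000 - (2)·-0.2222 - (-4)·-2.0833) / (11) = -0.2172
  w = (-11 - (3)·1.5000 - (4)·-0.2222 - (-3)·0.6364) / (12) = -1.0585
Change: (-1.9962, -1.4588, -0.8536, 1.0248) → max |·| = 1.9962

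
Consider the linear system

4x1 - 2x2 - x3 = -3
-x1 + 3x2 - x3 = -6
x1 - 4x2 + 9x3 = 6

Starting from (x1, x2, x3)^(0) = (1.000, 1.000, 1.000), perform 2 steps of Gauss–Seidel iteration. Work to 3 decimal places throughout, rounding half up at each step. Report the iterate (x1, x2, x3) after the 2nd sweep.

(-1.602, -2.559, -0.293)

Iteration 1:
  x1 = (-3 - (-2)·1.000 - (-1)·1.000) / (4) = 0.000
  x2 = (-6 - (-1)·0.000 - (-1)·1.000) / (3) = -1.667
  x3 = (6 - (1)·0.000 - (-4)·-1.667) / (9) = -0.074
Iteration 2:
  x1 = (-3 - (-2)·-1.667 - (-1)·-0.074) / (4) = -1.602
  x2 = (-6 - (-1)·-1.602 - (-1)·-0.074) / (3) = -2.559
  x3 = (6 - (1)·-1.602 - (-4)·-2.559) / (9) = -0.293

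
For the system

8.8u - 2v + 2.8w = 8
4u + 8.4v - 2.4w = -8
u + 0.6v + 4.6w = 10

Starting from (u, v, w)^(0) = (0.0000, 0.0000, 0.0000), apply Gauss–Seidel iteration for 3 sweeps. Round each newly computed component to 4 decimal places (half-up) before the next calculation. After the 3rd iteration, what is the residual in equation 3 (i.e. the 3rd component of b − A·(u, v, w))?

-0.0001

Iteration 1:
  u = (8 - (-2)·0.0000 - (2.8)·0.0000) / (8.8) = 0.9091
  v = (-8 - (4)·0.9091 - (-2.4)·0.0000) / (8.4) = -1.3853
  w = (10 - (1)·0.9091 - (0.6)·-1.3853) / (4.6) = 2.1570
Iteration 2:
  u = (8 - (-2)·-1.3853 - (2.8)·2.1570) / (8.8) = -0.0921
  v = (-8 - (4)·-0.0921 - (-2.4)·2.1570) / (8.4) = -0.2922
  w = (10 - (1)·-0.0921 - (0.6)·-0.2922) / (4.6) = 2.2320
Iteration 3:
  u = (8 - (-2)·-0.2922 - (2.8)·2.2320) / (8.8) = 0.1325
  v = (-8 - (4)·0.1325 - (-2.4)·2.2320) / (8.4) = -0.3778
  w = (10 - (1)·0.1325 - (0.6)·-0.3778) / (4.6) = 2.1944
Residual b − A·x = (-0.0659, -0.0899, -0.0001)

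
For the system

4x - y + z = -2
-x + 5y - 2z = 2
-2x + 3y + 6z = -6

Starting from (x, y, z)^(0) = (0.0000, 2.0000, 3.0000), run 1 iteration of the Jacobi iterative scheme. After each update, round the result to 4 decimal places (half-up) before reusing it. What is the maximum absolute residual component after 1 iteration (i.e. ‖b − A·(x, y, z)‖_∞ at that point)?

Iteration 1:
  x = (-2 - (-1)·2.0000 - (1)·3.0000) / (4) = -0.7500
  y = (2 - (-1)·0.0000 - (-2)·3.0000) / (5) = 1.6000
  z = (-6 - (-2)·0.0000 - (3)·2.0000) / (6) = -2.0000
Residual b − A·x = (4.6000, -10.7500, -0.3000); ∞-norm = 10.7500

10.7500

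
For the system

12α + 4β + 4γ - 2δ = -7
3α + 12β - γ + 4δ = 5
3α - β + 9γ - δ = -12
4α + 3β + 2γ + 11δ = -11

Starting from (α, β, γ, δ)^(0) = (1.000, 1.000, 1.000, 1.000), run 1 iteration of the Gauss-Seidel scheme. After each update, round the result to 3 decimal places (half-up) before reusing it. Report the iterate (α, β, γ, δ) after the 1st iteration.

Iteration 1:
  α = (-7 - (4)·1.000 - (4)·1.000 - (-2)·1.000) / (12) = -1.083
  β = (5 - (3)·-1.083 - (-1)·1.000 - (4)·1.000) / (12) = 0.437
  γ = (-12 - (3)·-1.083 - (-1)·0.437 - (-1)·1.000) / (9) = -0.813
  δ = (-11 - (4)·-1.083 - (3)·0.437 - (2)·-0.813) / (11) = -0.578

(-1.083, 0.437, -0.813, -0.578)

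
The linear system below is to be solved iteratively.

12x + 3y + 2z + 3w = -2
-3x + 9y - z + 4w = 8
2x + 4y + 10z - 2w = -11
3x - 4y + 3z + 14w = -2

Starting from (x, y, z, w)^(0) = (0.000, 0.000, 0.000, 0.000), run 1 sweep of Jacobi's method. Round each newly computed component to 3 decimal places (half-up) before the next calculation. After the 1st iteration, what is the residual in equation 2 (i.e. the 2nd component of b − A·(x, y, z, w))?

-1.030

Iteration 1:
  x = (-2 - (3)·0.000 - (2)·0.000 - (3)·0.000) / (12) = -0.167
  y = (8 - (-3)·0.000 - (-1)·0.000 - (4)·0.000) / (9) = 0.889
  z = (-11 - (2)·0.000 - (4)·0.000 - (-2)·0.000) / (10) = -1.100
  w = (-2 - (3)·0.000 - (-4)·0.000 - (3)·0.000) / (14) = -0.143
Residual b − A·x = (-0.034, -1.030, -3.508, 7.359)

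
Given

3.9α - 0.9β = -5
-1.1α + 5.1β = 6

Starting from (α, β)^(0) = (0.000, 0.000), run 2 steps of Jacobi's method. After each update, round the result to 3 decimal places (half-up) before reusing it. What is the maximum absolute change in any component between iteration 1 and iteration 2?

0.276

Iteration 1:
  α = (-5 - (-0.9)·0.000) / (3.9) = -1.282
  β = (6 - (-1.1)·0.000) / (5.1) = 1.176
Iteration 2:
  α = (-5 - (-0.9)·1.176) / (3.9) = -1.011
  β = (6 - (-1.1)·-1.282) / (5.1) = 0.900
Change: (0.271, -0.276) → max |·| = 0.276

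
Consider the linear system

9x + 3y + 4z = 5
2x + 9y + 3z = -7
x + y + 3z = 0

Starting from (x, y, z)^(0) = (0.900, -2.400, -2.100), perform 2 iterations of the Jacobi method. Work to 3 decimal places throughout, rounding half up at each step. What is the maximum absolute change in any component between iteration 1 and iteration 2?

Iteration 1:
  x = (5 - (3)·-2.400 - (4)·-2.100) / (9) = 2.289
  y = (-7 - (2)·0.900 - (3)·-2.100) / (9) = -0.278
  z = (0 - (1)·0.900 - (1)·-2.400) / (3) = 0.500
Iteration 2:
  x = (5 - (3)·-0.278 - (4)·0.500) / (9) = 0.426
  y = (-7 - (2)·2.289 - (3)·0.500) / (9) = -1.453
  z = (0 - (1)·2.289 - (1)·-0.278) / (3) = -0.670
Change: (-1.863, -1.175, -1.170) → max |·| = 1.863

1.863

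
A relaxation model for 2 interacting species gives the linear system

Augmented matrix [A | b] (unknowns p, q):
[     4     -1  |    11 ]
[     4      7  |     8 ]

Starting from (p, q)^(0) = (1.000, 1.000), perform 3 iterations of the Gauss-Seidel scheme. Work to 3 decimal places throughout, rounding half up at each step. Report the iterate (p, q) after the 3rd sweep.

Iteration 1:
  p = (11 - (-1)·1.000) / (4) = 3.000
  q = (8 - (4)·3.000) / (7) = -0.571
Iteration 2:
  p = (11 - (-1)·-0.571) / (4) = 2.607
  q = (8 - (4)·2.607) / (7) = -0.347
Iteration 3:
  p = (11 - (-1)·-0.347) / (4) = 2.663
  q = (8 - (4)·2.663) / (7) = -0.379

(2.663, -0.379)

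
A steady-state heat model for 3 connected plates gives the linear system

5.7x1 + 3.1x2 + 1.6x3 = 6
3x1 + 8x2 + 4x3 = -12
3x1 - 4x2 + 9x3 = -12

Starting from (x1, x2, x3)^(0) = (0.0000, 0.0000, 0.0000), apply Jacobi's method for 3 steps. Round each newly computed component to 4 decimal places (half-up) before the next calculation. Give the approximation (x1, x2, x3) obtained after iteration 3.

(2.3804, -1.1656, -2.6267)

Iteration 1:
  x1 = (6 - (3.1)·0.0000 - (1.6)·0.0000) / (5.7) = 1.0526
  x2 = (-12 - (3)·0.0000 - (4)·0.0000) / (8) = -1.5000
  x3 = (-12 - (3)·0.0000 - (-4)·0.0000) / (9) = -1.3333
Iteration 2:
  x1 = (6 - (3.1)·-1.5000 - (1.6)·-1.3333) / (5.7) = 2.2427
  x2 = (-12 - (3)·1.0526 - (4)·-1.3333) / (8) = -1.2281
  x3 = (-12 - (3)·1.0526 - (-4)·-1.5000) / (9) = -2.3509
Iteration 3:
  x1 = (6 - (3.1)·-1.2281 - (1.6)·-2.3509) / (5.7) = 2.3804
  x2 = (-12 - (3)·2.2427 - (4)·-2.3509) / (8) = -1.1656
  x3 = (-12 - (3)·2.2427 - (-4)·-1.2281) / (9) = -2.6267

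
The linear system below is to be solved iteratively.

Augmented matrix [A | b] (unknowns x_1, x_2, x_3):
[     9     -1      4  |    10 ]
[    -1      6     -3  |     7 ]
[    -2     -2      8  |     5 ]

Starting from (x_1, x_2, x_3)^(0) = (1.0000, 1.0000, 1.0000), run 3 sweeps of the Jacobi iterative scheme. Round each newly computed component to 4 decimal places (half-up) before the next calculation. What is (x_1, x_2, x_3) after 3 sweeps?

Iteration 1:
  x_1 = (10 - (-1)·1.0000 - (4)·1.0000) / (9) = 0.7778
  x_2 = (7 - (-1)·1.0000 - (-3)·1.0000) / (6) = 1.8333
  x_3 = (5 - (-2)·1.0000 - (-2)·1.0000) / (8) = 1.1250
Iteration 2:
  x_1 = (10 - (-1)·1.8333 - (4)·1.1250) / (9) = 0.8148
  x_2 = (7 - (-1)·0.7778 - (-3)·1.1250) / (6) = 1.8588
  x_3 = (5 - (-2)·0.7778 - (-2)·1.8333) / (8) = 1.2778
Iteration 3:
  x_1 = (10 - (-1)·1.8588 - (4)·1.2778) / (9) = 0.7497
  x_2 = (7 - (-1)·0.8148 - (-3)·1.2778) / (6) = 1.9414
  x_3 = (5 - (-2)·0.8148 - (-2)·1.8588) / (8) = 1.2934

(0.7497, 1.9414, 1.2934)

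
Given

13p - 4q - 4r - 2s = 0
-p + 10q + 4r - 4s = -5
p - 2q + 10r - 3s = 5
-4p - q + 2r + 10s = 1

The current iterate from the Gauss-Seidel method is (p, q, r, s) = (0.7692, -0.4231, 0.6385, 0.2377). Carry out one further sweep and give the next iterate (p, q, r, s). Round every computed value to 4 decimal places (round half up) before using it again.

One sweep:
  p = (0 - (-4)·-0.4231 - (-4)·0.6385 - (-2)·0.2377) / (13) = 0.1028
  q = (-5 - (-1)·0.1028 - (4)·0.6385 - (-4)·0.2377) / (10) = -0.6500
  r = (5 - (1)·0.1028 - (-2)·-0.6500 - (-3)·0.2377) / (10) = 0.4310
  s = (1 - (-4)·0.1028 - (-1)·-0.6500 - (2)·0.4310) / (10) = -0.0101

(0.1028, -0.6500, 0.4310, -0.0101)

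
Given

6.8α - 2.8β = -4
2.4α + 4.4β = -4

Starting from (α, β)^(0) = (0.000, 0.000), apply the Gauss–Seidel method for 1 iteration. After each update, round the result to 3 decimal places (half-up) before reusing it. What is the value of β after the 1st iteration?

-0.588

Iteration 1:
  α = (-4 - (-2.8)·0.000) / (6.8) = -0.588
  β = (-4 - (2.4)·-0.588) / (4.4) = -0.588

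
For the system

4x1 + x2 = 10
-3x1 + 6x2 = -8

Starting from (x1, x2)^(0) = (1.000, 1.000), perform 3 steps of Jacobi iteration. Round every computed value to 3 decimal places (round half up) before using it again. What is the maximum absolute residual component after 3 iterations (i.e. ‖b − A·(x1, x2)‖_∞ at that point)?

0.470

Iteration 1:
  x1 = (10 - (1)·1.000) / (4) = 2.250
  x2 = (-8 - (-3)·1.000) / (6) = -0.833
Iteration 2:
  x1 = (10 - (1)·-0.833) / (4) = 2.708
  x2 = (-8 - (-3)·2.250) / (6) = -0.208
Iteration 3:
  x1 = (10 - (1)·-0.208) / (4) = 2.552
  x2 = (-8 - (-3)·2.708) / (6) = 0.021
Residual b − A·x = (-0.229, -0.470); ∞-norm = 0.470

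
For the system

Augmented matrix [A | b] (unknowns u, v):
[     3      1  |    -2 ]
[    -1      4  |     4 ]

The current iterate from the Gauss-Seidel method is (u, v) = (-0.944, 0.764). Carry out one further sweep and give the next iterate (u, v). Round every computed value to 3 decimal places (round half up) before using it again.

One sweep:
  u = (-2 - (1)·0.764) / (3) = -0.921
  v = (4 - (-1)·-0.921) / (4) = 0.770

(-0.921, 0.770)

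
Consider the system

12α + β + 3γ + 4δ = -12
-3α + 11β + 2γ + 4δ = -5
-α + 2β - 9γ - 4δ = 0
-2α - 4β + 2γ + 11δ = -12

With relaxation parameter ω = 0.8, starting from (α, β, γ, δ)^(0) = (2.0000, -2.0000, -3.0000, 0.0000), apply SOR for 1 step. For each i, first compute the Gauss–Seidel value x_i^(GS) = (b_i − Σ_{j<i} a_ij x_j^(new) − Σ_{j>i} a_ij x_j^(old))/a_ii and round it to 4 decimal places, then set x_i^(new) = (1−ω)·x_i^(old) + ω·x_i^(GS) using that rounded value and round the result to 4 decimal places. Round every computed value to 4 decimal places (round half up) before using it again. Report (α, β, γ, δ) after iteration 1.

(0.3334, -0.2546, -0.6749, -0.8002)

Iteration 1:
  α: GS value = (-12 - (1)·-2.0000 - (3)·-3.0000 - (4)·0.0000) / (12) = -0.0833;  α ← (1−ω)·2.0000 + ω·-0.0833 = 0.3334
  β: GS value = (-5 - (-3)·0.3334 - (2)·-3.0000 - (4)·0.0000) / (11) = 0.1818;  β ← (1−ω)·-2.0000 + ω·0.1818 = -0.2546
  γ: GS value = (0 - (-1)·0.3334 - (2)·-0.2546 - (-4)·0.0000) / (-9) = -0.0936;  γ ← (1−ω)·-3.0000 + ω·-0.0936 = -0.6749
  δ: GS value = (-12 - (-2)·0.3334 - (-4)·-0.2546 - (2)·-0.6749) / (11) = -1.0002;  δ ← (1−ω)·0.0000 + ω·-1.0002 = -0.8002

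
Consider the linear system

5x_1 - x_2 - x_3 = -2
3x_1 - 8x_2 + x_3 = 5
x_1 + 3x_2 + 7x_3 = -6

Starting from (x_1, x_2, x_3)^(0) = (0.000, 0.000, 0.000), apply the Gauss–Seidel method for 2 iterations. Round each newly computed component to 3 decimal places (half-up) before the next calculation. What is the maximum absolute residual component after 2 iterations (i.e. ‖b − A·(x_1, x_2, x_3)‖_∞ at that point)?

0.102

Iteration 1:
  x_1 = (-2 - (-1)·0.000 - (-1)·0.000) / (5) = -0.400
  x_2 = (5 - (3)·-0.400 - (1)·0.000) / (-8) = -0.775
  x_3 = (-6 - (1)·-0.400 - (3)·-0.775) / (7) = -0.468
Iteration 2:
  x_1 = (-2 - (-1)·-0.775 - (-1)·-0.468) / (5) = -0.649
  x_2 = (5 - (3)·-0.649 - (1)·-0.468) / (-8) = -0.927
  x_3 = (-6 - (1)·-0.649 - (3)·-0.927) / (7) = -0.367
Residual b − A·x = (-0.049, -0.102, -0.001); ∞-norm = 0.102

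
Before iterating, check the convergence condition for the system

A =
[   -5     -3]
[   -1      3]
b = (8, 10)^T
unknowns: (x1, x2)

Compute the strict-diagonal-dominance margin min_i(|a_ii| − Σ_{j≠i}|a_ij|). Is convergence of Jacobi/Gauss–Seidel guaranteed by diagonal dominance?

2

row 1: |-5| − (3) = 2
row 2: |3| − (1) = 2
minimum over rows = 2 → strictly diagonally dominant (convergence guaranteed)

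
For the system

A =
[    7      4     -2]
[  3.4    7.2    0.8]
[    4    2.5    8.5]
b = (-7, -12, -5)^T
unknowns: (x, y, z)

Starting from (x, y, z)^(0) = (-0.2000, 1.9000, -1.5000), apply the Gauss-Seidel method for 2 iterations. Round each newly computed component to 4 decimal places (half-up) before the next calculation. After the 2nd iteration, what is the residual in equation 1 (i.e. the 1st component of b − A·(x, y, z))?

Iteration 1:
  x = (-7 - (4)·1.9000 - (-2)·-1.5000) / (7) = -2.5143
  y = (-12 - (3.4)·-2.5143 - (0.8)·-1.5000) / (7.2) = -0.3127
  z = (-5 - (4)·-2.5143 - (2.5)·-0.3127) / (8.5) = 0.6869
Iteration 2:
  x = (-7 - (4)·-0.3127 - (-2)·0.6869) / (7) = -0.6251
  y = (-12 - (3.4)·-0.6251 - (0.8)·0.6869) / (7.2) = -1.4478
  z = (-5 - (4)·-0.6251 - (2.5)·-1.4478) / (8.5) = 0.1318
Residual b − A·x = (3.4305, 0.4441, -0.0004)

3.4305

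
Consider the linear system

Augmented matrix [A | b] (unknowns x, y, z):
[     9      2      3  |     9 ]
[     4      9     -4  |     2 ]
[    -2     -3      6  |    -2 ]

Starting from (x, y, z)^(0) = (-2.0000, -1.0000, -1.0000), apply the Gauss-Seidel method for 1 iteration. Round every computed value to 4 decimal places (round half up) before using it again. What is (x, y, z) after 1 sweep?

Iteration 1:
  x = (9 - (2)·-1.0000 - (3)·-1.0000) / (9) = 1.5556
  y = (2 - (4)·1.5556 - (-4)·-1.0000) / (9) = -0.9136
  z = (-2 - (-2)·1.5556 - (-3)·-0.9136) / (6) = -0.2716

(1.5556, -0.9136, -0.2716)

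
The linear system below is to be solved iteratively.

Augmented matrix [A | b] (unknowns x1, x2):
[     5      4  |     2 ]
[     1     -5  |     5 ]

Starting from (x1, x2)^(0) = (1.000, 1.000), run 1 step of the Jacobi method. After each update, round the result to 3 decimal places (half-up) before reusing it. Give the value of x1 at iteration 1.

Iteration 1:
  x1 = (2 - (4)·1.000) / (5) = -0.400
  x2 = (5 - (1)·1.000) / (-5) = -0.800

-0.400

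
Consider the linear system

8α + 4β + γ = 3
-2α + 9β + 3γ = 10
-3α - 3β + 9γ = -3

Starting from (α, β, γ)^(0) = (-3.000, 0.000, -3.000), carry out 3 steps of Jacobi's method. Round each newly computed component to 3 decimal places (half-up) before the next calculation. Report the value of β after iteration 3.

Iteration 1:
  α = (3 - (4)·0.000 - (1)·-3.000) / (8) = 0.750
  β = (10 - (-2)·-3.000 - (3)·-3.000) / (9) = 1.444
  γ = (-3 - (-3)·-3.000 - (-3)·0.000) / (9) = -1.333
Iteration 2:
  α = (3 - (4)·1.444 - (1)·-1.333) / (8) = -0.180
  β = (10 - (-2)·0.750 - (3)·-1.333) / (9) = 1.722
  γ = (-3 - (-3)·0.750 - (-3)·1.444) / (9) = 0.398
Iteration 3:
  α = (3 - (4)·1.722 - (1)·0.398) / (8) = -0.536
  β = (10 - (-2)·-0.180 - (3)·0.398) / (9) = 0.938
  γ = (-3 - (-3)·-0.180 - (-3)·1.722) / (9) = 0.181

0.938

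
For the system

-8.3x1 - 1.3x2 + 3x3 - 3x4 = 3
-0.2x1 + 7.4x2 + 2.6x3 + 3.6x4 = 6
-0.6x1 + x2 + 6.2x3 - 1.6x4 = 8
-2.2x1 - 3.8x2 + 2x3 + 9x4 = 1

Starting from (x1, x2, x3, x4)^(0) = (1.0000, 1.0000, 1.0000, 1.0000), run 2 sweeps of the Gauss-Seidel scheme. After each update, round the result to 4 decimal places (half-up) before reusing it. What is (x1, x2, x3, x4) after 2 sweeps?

(0.3217, 0.4694, 1.1510, 0.1322)

Iteration 1:
  x1 = (3 - (-1.3)·1.0000 - (3)·1.0000 - (-3)·1.0000) / (-8.3) = -0.5181
  x2 = (6 - (-0.2)·-0.5181 - (2.6)·1.0000 - (3.6)·1.0000) / (7.4) = -0.0410
  x3 = (8 - (-0.6)·-0.5181 - (1)·-0.0410 - (-1.6)·1.0000) / (6.2) = 1.5049
  x4 = (1 - (-2.2)·-0.5181 - (-3.8)·-0.0410 - (2)·1.5049) / (9) = -0.3673
Iteration 2:
  x1 = (3 - (-1.3)·-0.0410 - (3)·1.5049 - (-3)·-0.3673) / (-8.3) = 0.3217
  x2 = (6 - (-0.2)·0.3217 - (2.6)·1.5049 - (3.6)·-0.3673) / (7.4) = 0.4694
  x3 = (8 - (-0.6)·0.3217 - (1)·0.4694 - (-1.6)·-0.3673) / (6.2) = 1.1510
  x4 = (1 - (-2.2)·0.3217 - (-3.8)·0.4694 - (2)·1.1510) / (9) = 0.1322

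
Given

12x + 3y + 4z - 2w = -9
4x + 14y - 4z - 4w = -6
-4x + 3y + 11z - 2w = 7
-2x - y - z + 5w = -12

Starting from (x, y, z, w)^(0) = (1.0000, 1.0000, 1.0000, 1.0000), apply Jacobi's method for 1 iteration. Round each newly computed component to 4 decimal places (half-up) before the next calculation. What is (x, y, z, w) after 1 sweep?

(-1.1667, -0.1429, 0.9091, -1.6000)

Iteration 1:
  x = (-9 - (3)·1.0000 - (4)·1.0000 - (-2)·1.0000) / (12) = -1.1667
  y = (-6 - (4)·1.0000 - (-4)·1.0000 - (-4)·1.0000) / (14) = -0.1429
  z = (7 - (-4)·1.0000 - (3)·1.0000 - (-2)·1.0000) / (11) = 0.9091
  w = (-12 - (-2)·1.0000 - (-1)·1.0000 - (-1)·1.0000) / (5) = -1.6000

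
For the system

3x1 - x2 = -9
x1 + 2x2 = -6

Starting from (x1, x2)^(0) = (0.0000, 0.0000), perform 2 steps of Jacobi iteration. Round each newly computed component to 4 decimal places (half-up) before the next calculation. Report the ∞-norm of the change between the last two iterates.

1.5000

Iteration 1:
  x1 = (-9 - (-1)·0.0000) / (3) = -3.0000
  x2 = (-6 - (1)·0.0000) / (2) = -3.0000
Iteration 2:
  x1 = (-9 - (-1)·-3.0000) / (3) = -4.0000
  x2 = (-6 - (1)·-3.0000) / (2) = -1.5000
Change: (-1.0000, 1.5000) → max |·| = 1.5000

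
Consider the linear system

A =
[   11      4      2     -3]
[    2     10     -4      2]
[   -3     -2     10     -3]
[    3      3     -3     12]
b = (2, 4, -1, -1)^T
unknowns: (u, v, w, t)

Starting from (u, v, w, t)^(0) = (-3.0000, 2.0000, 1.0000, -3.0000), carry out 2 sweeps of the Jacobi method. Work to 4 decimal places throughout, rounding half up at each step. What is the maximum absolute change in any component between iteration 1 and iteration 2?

Iteration 1:
  u = (2 - (4)·2.0000 - (2)·1.0000 - (-3)·-3.0000) / (11) = -1.5455
  v = (4 - (2)·-3.0000 - (-4)·1.0000 - (2)·-3.0000) / (10) = 2.0000
  w = (-1 - (-3)·-3.0000 - (-2)·2.0000 - (-3)·-3.0000) / (10) = -1.5000
  t = (-1 - (3)·-3.0000 - (3)·2.0000 - (-3)·1.0000) / (12) = 0.4167
Iteration 2:
  u = (2 - (4)·2.0000 - (2)·-1.5000 - (-3)·0.4167) / (11) = -0.1591
  v = (4 - (2)·-1.5455 - (-4)·-1.5000 - (2)·0.4167) / (10) = 0.0258
  w = (-1 - (-3)·-1.5455 - (-2)·2.0000 - (-3)·0.4167) / (10) = -0.0386
  t = (-1 - (3)·-1.5455 - (3)·2.0000 - (-3)·-1.5000) / (12) = -0.5720
Change: (1.3864, -1.9742, 1.4614, -0.9887) → max |·| = 1.9742

1.9742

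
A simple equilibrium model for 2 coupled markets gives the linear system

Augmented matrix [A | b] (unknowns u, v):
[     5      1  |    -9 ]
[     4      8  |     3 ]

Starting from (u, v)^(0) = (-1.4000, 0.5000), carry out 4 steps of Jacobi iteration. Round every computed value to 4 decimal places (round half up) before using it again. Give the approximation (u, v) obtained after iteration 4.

Iteration 1:
  u = (-9 - (1)·0.5000) / (5) = -1.9000
  v = (3 - (4)·-1.4000) / (8) = 1.0750
Iteration 2:
  u = (-9 - (1)·1.0750) / (5) = -2.0150
  v = (3 - (4)·-1.9000) / (8) = 1.3250
Iteration 3:
  u = (-9 - (1)·1.3250) / (5) = -2.0650
  v = (3 - (4)·-2.0150) / (8) = 1.3825
Iteration 4:
  u = (-9 - (1)·1.3825) / (5) = -2.0765
  v = (3 - (4)·-2.0650) / (8) = 1.4075

(-2.0765, 1.4075)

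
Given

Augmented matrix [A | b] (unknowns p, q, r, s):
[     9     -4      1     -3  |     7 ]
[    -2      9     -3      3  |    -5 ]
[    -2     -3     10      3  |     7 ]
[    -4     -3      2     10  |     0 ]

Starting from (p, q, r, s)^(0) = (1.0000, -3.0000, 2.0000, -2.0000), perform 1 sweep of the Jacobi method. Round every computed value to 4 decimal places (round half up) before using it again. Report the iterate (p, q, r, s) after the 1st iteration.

Iteration 1:
  p = (7 - (-4)·-3.0000 - (1)·2.0000 - (-3)·-2.0000) / (9) = -1.4444
  q = (-5 - (-2)·1.0000 - (-3)·2.0000 - (3)·-2.0000) / (9) = 1.0000
  r = (7 - (-2)·1.0000 - (-3)·-3.0000 - (3)·-2.0000) / (10) = 0.6000
  s = (0 - (-4)·1.0000 - (-3)·-3.0000 - (2)·2.0000) / (10) = -0.9000

(-1.4444, 1.0000, 0.6000, -0.9000)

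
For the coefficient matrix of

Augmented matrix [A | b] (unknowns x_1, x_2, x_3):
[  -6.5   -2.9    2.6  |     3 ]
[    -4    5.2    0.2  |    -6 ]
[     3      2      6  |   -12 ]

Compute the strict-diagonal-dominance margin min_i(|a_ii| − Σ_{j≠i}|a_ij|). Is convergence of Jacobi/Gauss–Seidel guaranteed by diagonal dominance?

row 1: |-6.5| − (2.9+2.6) = 1
row 2: |5.2| − (4+0.2) = 1
row 3: |6| − (3+2) = 1
minimum over rows = 1 → strictly diagonally dominant (convergence guaranteed)

1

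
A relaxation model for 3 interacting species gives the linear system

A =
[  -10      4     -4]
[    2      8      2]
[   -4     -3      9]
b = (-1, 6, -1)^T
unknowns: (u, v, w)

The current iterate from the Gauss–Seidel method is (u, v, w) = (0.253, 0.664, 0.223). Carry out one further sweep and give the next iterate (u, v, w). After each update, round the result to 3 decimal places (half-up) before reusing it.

One sweep:
  u = (-1 - (4)·0.664 - (-4)·0.223) / (-10) = 0.276
  v = (6 - (2)·0.276 - (2)·0.223) / (8) = 0.625
  w = (-1 - (-4)·0.276 - (-3)·0.625) / (9) = 0.220

(0.276, 0.625, 0.220)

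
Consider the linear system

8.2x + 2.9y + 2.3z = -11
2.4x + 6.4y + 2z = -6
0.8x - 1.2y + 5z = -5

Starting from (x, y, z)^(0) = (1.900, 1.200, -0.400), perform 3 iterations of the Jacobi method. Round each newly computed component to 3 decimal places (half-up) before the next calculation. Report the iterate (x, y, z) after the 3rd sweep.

(-1.033, -0.400, -0.917)

Iteration 1:
  x = (-11 - (2.9)·1.200 - (2.3)·-0.400) / (8.2) = -1.654
  y = (-6 - (2.4)·1.900 - (2)·-0.400) / (6.4) = -1.525
  z = (-5 - (0.8)·1.900 - (-1.2)·1.200) / (5) = -1.016
Iteration 2:
  x = (-11 - (2.9)·-1.525 - (2.3)·-1.016) / (8.2) = -0.517
  y = (-6 - (2.4)·-1.654 - (2)·-1.016) / (6.4) = 0.000
  z = (-5 - (0.8)·-1.654 - (-1.2)·-1.525) / (5) = -1.101
Iteration 3:
  x = (-11 - (2.9)·0.000 - (2.3)·-1.101) / (8.2) = -1.033
  y = (-6 - (2.4)·-0.517 - (2)·-1.101) / (6.4) = -0.400
  z = (-5 - (0.8)·-0.517 - (-1.2)·0.000) / (5) = -0.917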